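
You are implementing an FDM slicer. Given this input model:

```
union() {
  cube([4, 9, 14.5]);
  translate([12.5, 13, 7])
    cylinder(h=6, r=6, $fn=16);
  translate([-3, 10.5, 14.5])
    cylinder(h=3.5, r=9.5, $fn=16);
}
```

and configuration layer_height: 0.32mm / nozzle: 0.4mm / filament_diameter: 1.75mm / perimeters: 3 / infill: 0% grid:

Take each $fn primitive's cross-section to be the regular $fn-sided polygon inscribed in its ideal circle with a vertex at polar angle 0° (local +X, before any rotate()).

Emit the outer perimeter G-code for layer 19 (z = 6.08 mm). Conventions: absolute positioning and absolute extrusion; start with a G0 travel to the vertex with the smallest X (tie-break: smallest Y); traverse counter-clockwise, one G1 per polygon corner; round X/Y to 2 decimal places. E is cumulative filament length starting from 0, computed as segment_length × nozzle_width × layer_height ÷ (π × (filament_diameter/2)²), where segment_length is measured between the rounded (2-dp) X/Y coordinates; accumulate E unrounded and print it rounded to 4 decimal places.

At z = 6.08 mm: the cube (footprint 4×9) is included at this height; the cylinder at (12.5, 13) is not intersected at this z (z outside [7, 13]); the cylinder at (-3, 10.5) is absent (z outside [14.5, 18]); Taking the union: only the 4×9 cube is present, so the union is just that shape — 1 connected region. The outline is a single polygon with 4 vertices. Extrusion per mm of travel: 0.4 × 0.32 / (π × 0.875²) = 0.053216. Accumulating E over each segment gives final E = 1.3836.

G0 X0.00 Y0.00 Z6.08
G1 X4.00 Y0.00 E0.2129
G1 X4.00 Y9.00 E0.6918
G1 X0.00 Y9.00 E0.9047
G1 X0.00 Y0.00 E1.3836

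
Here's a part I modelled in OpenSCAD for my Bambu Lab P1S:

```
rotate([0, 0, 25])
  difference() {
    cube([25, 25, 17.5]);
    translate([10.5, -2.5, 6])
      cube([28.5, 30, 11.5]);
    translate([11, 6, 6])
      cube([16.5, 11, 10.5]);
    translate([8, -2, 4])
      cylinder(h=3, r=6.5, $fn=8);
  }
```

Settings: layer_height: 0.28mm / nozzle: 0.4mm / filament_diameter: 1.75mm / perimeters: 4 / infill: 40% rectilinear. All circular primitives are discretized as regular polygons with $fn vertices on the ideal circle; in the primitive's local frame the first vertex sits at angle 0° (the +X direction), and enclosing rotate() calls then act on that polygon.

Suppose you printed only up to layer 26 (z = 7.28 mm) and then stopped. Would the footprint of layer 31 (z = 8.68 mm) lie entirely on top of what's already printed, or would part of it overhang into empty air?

Compare the two slices. At z = 7.28: the 25×25 cube contributes its full rectangle (area 625.00 mm²); the 28.5×30 cube at (10.5, -2.5) contributes its full rectangle (area 855.00 mm²); the cube at (11, 6) (footprint 16.5×11) is included at this height (area 181.50 mm²); the cylinder at (8, -2) is absent (z outside [4, 7]); Subtracting the remaining from the first: starting from the 25×25 cube (625.00 mm²), the 28.5×30 cube at (10.5, -2.5) partially overlaps it — only the 362.50 mm² overlap (of its 855.00 mm²) is removed, clipping the outline; the 16.5×11 cube at (11, 6) misses the remaining region (no effect) — area = 262.50 mm²; (whole slice rotated 25° about Z — lengths, areas and connectivity unchanged). At z = 8.68: the 25×25 cube contributes its full rectangle (area 625.00 mm²); the cube at (10.5, -2.5) is present — its section is the full 28.5×30 rectangle (area 855.00 mm²); the cube at (11, 6) is present — its section is the full 16.5×11 rectangle (area 181.50 mm²); the cylinder at (8, -2) does not reach this height (z outside [4, 7]); Taking the first minus the rest: starting from the 25×25 cube (625.00 mm²), the 28.5×30 cube at (10.5, -2.5) partially overlaps it — only the 362.50 mm² overlap (of its 855.00 mm²) is removed, clipping the outline; the 16.5×11 cube at (11, 6) misses the remaining region (no effect) — area = 262.50 mm²; (whole slice rotated 25° about Z — lengths, areas and connectivity unchanged). Checking containment: the cross-section at z = 8.68 is a subset of the cross-section at z = 7.28.

entirely on top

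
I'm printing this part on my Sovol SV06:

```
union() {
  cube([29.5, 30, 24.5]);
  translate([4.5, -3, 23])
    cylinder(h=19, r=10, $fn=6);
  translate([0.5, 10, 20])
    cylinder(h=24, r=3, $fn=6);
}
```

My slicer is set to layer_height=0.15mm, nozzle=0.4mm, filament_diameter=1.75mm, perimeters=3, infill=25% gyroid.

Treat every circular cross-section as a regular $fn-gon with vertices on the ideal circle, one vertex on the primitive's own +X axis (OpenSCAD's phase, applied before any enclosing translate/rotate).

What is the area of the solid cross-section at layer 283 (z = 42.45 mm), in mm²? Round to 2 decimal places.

23.38 mm²

At z = 42.45 mm: the cube does not reach this height (z outside [0, 24.5]); the cylinder at (4.5, -3) is not intersected at this z (z outside [23, 42]); the r=3 cylinder at (0.5, 10) gives a regular 6-gon of circumradius 3 (constant along its height) (area = (6/2)·3.000²·sin(360°/6) = 23.38 mm²); Merging all regions: only the r=3 cylinder at (0.5, 10) is present, so the union is just that shape — area = 23.38 mm². Overall, the cross-section is a single solid region. Net area = 23.38 mm².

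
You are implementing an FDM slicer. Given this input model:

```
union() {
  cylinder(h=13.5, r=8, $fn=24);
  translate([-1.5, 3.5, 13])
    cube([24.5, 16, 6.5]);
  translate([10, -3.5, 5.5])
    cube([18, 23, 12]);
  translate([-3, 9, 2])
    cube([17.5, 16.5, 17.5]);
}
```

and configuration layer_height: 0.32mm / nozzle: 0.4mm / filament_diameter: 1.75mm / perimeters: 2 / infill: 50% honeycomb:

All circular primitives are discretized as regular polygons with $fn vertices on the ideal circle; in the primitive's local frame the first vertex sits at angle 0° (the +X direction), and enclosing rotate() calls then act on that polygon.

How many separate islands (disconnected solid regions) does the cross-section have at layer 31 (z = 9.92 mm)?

At z = 9.92 mm: the cylinder: section is a regular 24-gon, circumradius r=8; the cube at (-1.5, 3.5) is absent (z outside [13, 19.5]); the 18×23 cube at (10, -3.5) contributes its full rectangle; the cube at (-3, 9) (footprint 17.5×16.5) is included at this height; Taking the union: the regions partially overlap (shared area 47.25 mm²), so overlapping operands fuse into one piece — 2 connected regions. Overall, the cross-section has 2 separate islands. Island count = 2.

2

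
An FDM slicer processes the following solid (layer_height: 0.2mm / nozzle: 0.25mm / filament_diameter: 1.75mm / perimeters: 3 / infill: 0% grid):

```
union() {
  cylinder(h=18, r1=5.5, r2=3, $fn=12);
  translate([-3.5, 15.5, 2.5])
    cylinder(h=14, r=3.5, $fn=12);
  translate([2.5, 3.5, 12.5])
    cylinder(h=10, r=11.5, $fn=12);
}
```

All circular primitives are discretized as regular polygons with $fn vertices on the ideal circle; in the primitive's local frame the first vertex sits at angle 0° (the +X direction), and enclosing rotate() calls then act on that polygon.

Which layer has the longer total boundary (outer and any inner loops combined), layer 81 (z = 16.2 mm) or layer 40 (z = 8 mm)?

layer 81 (z = 16.2 mm)

Layer 81 (z = 16.2): the cone (r1=5.5→r2=3) has section circumradius 3.250 here — a regular 12-gon (perimeter = 2·12·3.250·sin(180°/12) = 20.19 mm); the r=3.5 cylinder at (-3.5, 15.5) contributes a regular 12-gon of circumradius 3.5 (perimeter = 2·12·3.500·sin(180°/12) = 21.74 mm); the cylinder at (2.5, 3.5): section is a regular 12-gon, circumradius r=11.5 (perimeter = 2·12·11.500·sin(180°/12) = 71.43 mm); Merging all regions: the regions partially overlap (shared area 35.89 mm²), so the edge portions inside another operand are dropped and the merged outline is re-measured after clipping — boundary = 83.34 mm. So its perimeter = 83.34 mm. Layer 40 (z = 8): the cone: at t=0.444 of its height the radius interpolates to r₁+(r₂−r₁)t = 4.389, giving a regular 12-gon of that circumradius (perimeter = 2·12·4.389·sin(180°/12) = 27.26 mm); the r=3.5 cylinder at (-3.5, 15.5) gives a regular 12-gon of circumradius 3.5 (constant along its height) (perimeter = 2·12·3.500·sin(180°/12) = 21.74 mm); the cylinder at (2.5, 3.5) is absent (z outside [12.5, 22.5]); Combining (union): the 2 present regions are separate (no shared area or edge), so areas and boundary lengths simply add and each stays a separate island — boundary = 49.00 mm. So its perimeter = 49.00 mm. Layer 81 is larger (83.34 vs 49.00 mm).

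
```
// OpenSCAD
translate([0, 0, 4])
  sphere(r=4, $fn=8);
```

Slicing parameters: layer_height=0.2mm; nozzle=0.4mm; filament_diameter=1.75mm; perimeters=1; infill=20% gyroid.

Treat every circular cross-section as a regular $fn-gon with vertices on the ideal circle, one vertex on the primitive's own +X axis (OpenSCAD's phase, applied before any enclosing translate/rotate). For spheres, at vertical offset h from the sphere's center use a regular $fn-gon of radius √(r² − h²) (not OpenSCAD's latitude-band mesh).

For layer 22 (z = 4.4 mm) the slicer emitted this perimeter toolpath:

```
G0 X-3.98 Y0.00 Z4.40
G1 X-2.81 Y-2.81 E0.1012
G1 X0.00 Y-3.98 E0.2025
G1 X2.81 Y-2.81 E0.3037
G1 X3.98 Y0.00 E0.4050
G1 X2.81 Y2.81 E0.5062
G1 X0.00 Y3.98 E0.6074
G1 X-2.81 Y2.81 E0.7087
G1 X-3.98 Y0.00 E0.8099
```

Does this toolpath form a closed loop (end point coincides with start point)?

yes

Start point (G0): (-3.98, 0.00). End point (last G1): the path returns to the start — closed.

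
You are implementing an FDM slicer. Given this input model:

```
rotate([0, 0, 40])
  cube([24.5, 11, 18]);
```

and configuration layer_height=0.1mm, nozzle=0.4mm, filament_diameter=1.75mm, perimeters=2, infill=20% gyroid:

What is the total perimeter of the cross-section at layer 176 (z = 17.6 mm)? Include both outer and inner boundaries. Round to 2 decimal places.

71.00 mm

At z = 17.6 mm: the cube is present — its section is the full 24.5×11 rectangle (perimeter 71.00 mm); (whole slice rotated 40° about Z — lengths, areas and connectivity unchanged). Overall, the cross-section is a single solid region. Total boundary length (outer) = 71.00 mm.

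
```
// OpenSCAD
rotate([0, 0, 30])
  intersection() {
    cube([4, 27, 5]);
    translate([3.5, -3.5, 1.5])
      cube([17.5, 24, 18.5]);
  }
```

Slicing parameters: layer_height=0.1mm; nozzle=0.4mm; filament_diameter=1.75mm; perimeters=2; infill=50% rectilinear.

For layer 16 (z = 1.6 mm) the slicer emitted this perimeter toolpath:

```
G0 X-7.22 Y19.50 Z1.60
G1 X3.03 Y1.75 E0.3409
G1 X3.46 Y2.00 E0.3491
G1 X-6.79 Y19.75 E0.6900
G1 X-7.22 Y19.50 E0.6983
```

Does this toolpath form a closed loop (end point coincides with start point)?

yes

Start point (G0): (-7.22, 19.50). End point (last G1): the path returns to the start — closed.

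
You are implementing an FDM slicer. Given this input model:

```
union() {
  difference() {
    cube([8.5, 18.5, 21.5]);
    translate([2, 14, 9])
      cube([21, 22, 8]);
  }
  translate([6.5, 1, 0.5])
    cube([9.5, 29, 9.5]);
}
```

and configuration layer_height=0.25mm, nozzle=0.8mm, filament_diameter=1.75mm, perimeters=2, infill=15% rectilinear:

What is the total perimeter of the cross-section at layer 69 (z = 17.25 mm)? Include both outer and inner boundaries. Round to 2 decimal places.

At z = 17.25 mm: the cube is present — its section is the full 8.5×18.5 rectangle (perimeter 54.00 mm); the cube at (2, 14) is not intersected at this z (z outside [9, 17]); Subtracting the remaining from the first: none of the subtracted shapes is present at this height, so the 8.5×18.5 cube is unchanged — boundary = 54.00 mm; the cube at (6.5, 1) is not intersected at this z (z outside [0.5, 10]); Merging all regions: only the result so far is present, so the union is just that shape — boundary = 54.00 mm. Overall, the cross-section is a single solid region. Total boundary length (outer) = 54.00 mm.

54.00 mm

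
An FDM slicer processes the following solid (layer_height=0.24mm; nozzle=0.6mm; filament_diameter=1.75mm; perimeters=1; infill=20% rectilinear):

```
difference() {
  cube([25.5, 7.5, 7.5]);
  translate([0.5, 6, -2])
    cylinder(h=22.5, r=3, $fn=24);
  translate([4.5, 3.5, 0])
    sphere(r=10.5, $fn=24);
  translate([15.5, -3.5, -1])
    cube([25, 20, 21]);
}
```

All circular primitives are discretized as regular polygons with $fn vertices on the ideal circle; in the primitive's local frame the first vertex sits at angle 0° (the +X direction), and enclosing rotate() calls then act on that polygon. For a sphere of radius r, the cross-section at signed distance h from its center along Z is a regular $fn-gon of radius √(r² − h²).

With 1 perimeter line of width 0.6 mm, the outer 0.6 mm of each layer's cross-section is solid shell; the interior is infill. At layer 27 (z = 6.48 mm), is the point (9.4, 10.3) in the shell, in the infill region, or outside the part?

outside

At z = 6.48 mm: the cube (footprint 25.5×7.5) is included at this height; the r=3 cylinder at (0.5, 6) gives a regular 24-gon of circumradius 3 (constant along its height); the r=10.5 sphere at (4.5, 3.5) slices to a regular 24-gon of circumradius 8.262 (√(r²−h²) with h=6.48 from center); the cube at (15.5, -3.5) (footprint 25×20) is included at this height; Subtracting the remaining from the first: starting from the 25.5×7.5 cube, the r=3 cylinder at (0.5, 6) partially overlaps it — only the 13.50 mm² overlap (of its 27.95 mm²) is removed, clipping the outline; the r=10.5 sphere at (4.5, 3.5) partially overlaps it — only the 79.60 mm² overlap (of its 212.00 mm²) is removed, clipping the outline; the 25×20 cube at (15.5, -3.5) partially overlaps it — only the 75.00 mm² overlap (of its 500.00 mm²) is removed, clipping the outline — 1 connected region. Overall, the cross-section is a single solid region. The nearest boundary edge runs (12.48, 5.64)→(11.71, 7.50); distance from the point to it = 3.63 mm. The point is not inside any of the regions above, so it lies outside the cross-section (3.63 mm from the nearest boundary).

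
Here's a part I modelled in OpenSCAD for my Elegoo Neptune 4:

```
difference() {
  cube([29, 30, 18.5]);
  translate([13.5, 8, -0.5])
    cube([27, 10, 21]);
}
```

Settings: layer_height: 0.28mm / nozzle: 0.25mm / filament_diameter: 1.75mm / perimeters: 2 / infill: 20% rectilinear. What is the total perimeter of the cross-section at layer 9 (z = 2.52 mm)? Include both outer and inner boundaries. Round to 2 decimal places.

At z = 2.52 mm: the cube is present — its section is the full 29×30 rectangle (perimeter 118.00 mm); the 27×10 cube at (13.5, 8) contributes its full rectangle (perimeter 74.00 mm); After the difference (first − rest): starting from the 29×30 cube, the 27×10 cube at (13.5, 8) partially overlaps it — only the 155.00 mm² overlap (of its 270.00 mm²) is removed, clipping the outline — boundary = 149.00 mm. Overall, the cross-section is a single solid region. Total boundary length (outer) = 149.00 mm.

149.00 mm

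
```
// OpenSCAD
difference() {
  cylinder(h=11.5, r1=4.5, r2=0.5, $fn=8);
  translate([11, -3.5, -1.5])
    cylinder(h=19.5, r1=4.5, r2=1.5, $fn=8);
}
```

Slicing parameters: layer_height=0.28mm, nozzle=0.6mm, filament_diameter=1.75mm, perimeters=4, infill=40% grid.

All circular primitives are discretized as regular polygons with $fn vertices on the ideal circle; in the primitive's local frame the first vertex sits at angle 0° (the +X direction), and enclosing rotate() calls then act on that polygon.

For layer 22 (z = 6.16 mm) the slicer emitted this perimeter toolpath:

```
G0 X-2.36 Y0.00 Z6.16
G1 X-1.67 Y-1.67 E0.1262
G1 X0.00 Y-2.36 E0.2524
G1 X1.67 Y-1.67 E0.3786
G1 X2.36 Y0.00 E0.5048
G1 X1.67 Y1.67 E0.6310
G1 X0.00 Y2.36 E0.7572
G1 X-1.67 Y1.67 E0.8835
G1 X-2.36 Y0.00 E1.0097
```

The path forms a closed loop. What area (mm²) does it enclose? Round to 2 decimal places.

15.76 mm²

Apply the shoelace formula to the sequence of (X, Y) vertices; enclosed area = 15.76 mm².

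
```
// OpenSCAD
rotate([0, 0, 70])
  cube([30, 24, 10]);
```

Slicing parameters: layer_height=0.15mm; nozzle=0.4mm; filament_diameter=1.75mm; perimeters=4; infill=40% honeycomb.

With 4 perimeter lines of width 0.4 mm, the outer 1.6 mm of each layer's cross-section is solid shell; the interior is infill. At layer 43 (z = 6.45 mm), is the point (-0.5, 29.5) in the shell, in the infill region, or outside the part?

At z = 6.45 mm: the cube is present — its section is the full 30×24 rectangle; (whole slice rotated 70° about Z — lengths, areas and connectivity unchanged). Overall, the cross-section is a single solid region. Undo the 70° rotation: the query point maps to (27.550, 10.559) in the un-rotated model frame. The nearest boundary edge runs (30.00, 0.00)→(30.00, 24.00); distance from the point to it = 2.45 mm. The point is inside the cross-section and 2.45 mm from the nearest boundary — more than the 1.6 mm shell width (4 × 0.4), so it's in the infill interior.

infill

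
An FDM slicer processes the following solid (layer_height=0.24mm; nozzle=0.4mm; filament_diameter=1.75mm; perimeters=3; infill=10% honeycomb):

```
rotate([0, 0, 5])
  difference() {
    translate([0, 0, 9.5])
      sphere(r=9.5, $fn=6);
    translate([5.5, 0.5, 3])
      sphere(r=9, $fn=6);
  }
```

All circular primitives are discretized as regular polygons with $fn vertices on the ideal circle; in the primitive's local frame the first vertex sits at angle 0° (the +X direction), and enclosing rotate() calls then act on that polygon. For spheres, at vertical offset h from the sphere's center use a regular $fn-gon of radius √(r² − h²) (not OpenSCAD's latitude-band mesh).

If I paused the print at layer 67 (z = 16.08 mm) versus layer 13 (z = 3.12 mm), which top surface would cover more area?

layer 67 (z = 16.08 mm)

Layer 67 (z = 16.08): the sphere: section is a regular 6-gon, circumradius = √(r²−h²) = √(9.5²−6.58²) = 6.852 (area = (6/2)·6.852²·sin(360°/6) = 121.99 mm²); the sphere at (5.5, 0.5) is absent (|z−center|=13.080 > r=9); After the difference (first − rest): none of the subtracted shapes is present at this height, so the r=9.5 sphere is unchanged — area = 121.99 mm²; (rotated 5° about Z; rotation is an isometry so areas/perimeters/island counts are preserved). So its area = 121.99 mm². Layer 13 (z = 3.12): the sphere: section is a regular 6-gon, circumradius = √(r²−h²) = √(9.5²−6.38²) = 7.039 (area = (6/2)·7.039²·sin(360°/6) = 128.72 mm²); the sphere at (5.5, 0.5): section is a regular 6-gon, circumradius = √(r²−h²) = √(9²−0.12²) = 8.999 (area = (6/2)·8.999²·sin(360°/6) = 210.41 mm²); After the difference (first − rest): starting from the r=9.5 sphere (128.72 mm²), the r=9 sphere at (5.5, 0.5) partially overlaps it — only the 85.42 mm² overlap (of its 210.41 mm²) is removed, clipping the outline — area = 43.30 mm²; (whole slice rotated 5° about Z — lengths, areas and connectivity unchanged). So its area = 43.30 mm². Layer 67 is larger (121.99 vs 43.30 mm²).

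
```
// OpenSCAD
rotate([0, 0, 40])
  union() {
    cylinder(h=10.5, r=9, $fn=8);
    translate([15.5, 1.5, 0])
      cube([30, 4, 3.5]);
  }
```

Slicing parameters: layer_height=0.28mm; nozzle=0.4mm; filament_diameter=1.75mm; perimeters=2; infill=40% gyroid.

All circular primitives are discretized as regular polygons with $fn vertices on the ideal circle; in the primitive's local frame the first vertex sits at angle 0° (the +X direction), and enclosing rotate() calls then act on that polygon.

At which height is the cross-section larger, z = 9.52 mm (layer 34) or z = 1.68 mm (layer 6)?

Layer 34 (z = 9.52): the r=9 cylinder contributes a regular 8-gon of circumradius 9 (area = (8/2)·9.000²·sin(360°/8) = 229.10 mm²); the cube at (15.5, 1.5) is not intersected at this z (z outside [0, 3.5]); Combining (union): only the r=9 cylinder is present, so the union is just that shape — area = 229.10 mm²; (whole slice rotated 40° about Z — lengths, areas and connectivity unchanged). So its area = 229.10 mm². Layer 6 (z = 1.68): the r=9 cylinder contributes a regular 8-gon of circumradius 9 (area = (8/2)·9.000²·sin(360°/8) = 229.10 mm²); the 30×4 cube at (15.5, 1.5) contributes its full rectangle (area 120.00 mm²); Combining (union): the 2 present regions are separate (no shared area or edge), so areas and boundary lengths simply add and each stays a separate island — area = 349.10 mm²; (whole slice rotated 40° about Z — lengths, areas and connectivity unchanged). So its area = 349.10 mm². Layer 6 is larger (349.10 vs 229.10 mm²).

layer 6 (z = 1.68 mm)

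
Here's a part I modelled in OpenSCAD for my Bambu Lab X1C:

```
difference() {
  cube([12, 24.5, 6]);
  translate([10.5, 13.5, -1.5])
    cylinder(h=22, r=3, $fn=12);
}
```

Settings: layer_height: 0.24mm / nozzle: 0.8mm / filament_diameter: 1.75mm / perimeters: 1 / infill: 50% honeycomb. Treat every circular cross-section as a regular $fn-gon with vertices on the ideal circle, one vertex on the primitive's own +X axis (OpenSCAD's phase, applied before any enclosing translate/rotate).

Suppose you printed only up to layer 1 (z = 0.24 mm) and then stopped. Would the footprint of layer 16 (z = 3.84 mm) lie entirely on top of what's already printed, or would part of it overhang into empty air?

Compare the two slices. At z = 0.24: the cube (footprint 12×24.5) is included at this height (area 294.00 mm²); the r=3 cylinder at (10.5, 13.5) gives a regular 12-gon of circumradius 3 (constant along its height) (area = (12/2)·3.000²·sin(360°/12) = 27.00 mm²); Taking the first minus the rest: starting from the 12×24.5 cube (294.00 mm²), the r=3 cylinder at (10.5, 13.5) partially overlaps it — only the 21.90 mm² overlap (of its 27.00 mm²) is removed, clipping the outline — area = 272.10 mm². At z = 3.84: the 12×24.5 cube contributes its full rectangle (area 294.00 mm²); the cylinder at (10.5, 13.5): section is a regular 12-gon, circumradius r=3 (area = (12/2)·3.000²·sin(360°/12) = 27.00 mm²); Subtracting the remaining from the first: starting from the 12×24.5 cube (294.00 mm²), the r=3 cylinder at (10.5, 13.5) partially overlaps it — only the 21.90 mm² overlap (of its 27.00 mm²) is removed, clipping the outline — area = 272.10 mm². Checking containment: the cross-section at z = 3.84 is a subset of the cross-section at z = 0.24.

entirely on top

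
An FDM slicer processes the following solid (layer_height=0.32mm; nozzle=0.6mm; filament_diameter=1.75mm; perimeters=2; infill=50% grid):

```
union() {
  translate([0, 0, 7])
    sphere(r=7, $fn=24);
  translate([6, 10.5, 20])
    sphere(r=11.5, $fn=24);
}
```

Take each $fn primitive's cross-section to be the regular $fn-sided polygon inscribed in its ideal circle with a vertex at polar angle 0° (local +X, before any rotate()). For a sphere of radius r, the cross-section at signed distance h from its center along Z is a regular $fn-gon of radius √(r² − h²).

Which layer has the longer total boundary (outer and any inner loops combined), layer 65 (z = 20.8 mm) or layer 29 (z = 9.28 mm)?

Layer 65 (z = 20.8): the sphere is not intersected at this z (|z−center|=13.800 > r=7); the r=11.5 sphere at (6, 10.5) slices to a regular 24-gon of circumradius 11.472 (√(r²−h²) with h=0.8 from center) (perimeter = 2·24·11.472·sin(180°/24) = 71.88 mm); Taking the union: only the r=11.5 sphere at (6, 10.5) is present, so the union is just that shape — boundary = 71.88 mm. So its perimeter = 71.88 mm. Layer 29 (z = 9.28): the r=7 sphere contributes a regular 24-gon of circumradius √(7²−2.28²) = 6.618 (perimeter = 2·24·6.618·sin(180°/24) = 41.47 mm); the r=11.5 sphere at (6, 10.5) slices to a regular 24-gon of circumradius 4.163 (√(r²−h²) with h=10.72 from center) (perimeter = 2·24·4.163·sin(180°/24) = 26.08 mm); Combining (union): the 2 present regions are separate (no shared area or edge), so areas and boundary lengths simply add and each stays a separate island — boundary = 67.55 mm. So its perimeter = 67.55 mm. Layer 65 is larger (71.88 vs 67.55 mm).

layer 65 (z = 20.8 mm)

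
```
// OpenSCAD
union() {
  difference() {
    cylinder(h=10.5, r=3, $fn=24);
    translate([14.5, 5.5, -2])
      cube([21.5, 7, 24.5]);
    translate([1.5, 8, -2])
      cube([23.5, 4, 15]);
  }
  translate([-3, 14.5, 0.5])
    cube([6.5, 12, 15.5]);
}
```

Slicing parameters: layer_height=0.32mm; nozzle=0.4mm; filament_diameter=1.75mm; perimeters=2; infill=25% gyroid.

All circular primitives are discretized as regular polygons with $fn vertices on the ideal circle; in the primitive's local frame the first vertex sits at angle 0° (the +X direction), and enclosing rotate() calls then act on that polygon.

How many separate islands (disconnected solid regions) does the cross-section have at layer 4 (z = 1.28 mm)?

At z = 1.28 mm: the r=3 cylinder contributes a regular 24-gon of circumradius 3; the cube at (14.5, 5.5) is present — its section is the full 21.5×7 rectangle; the 23.5×4 cube at (1.5, 8) contributes its full rectangle; Subtracting the remaining from the first: starting from the r=3 cylinder, the 21.5×7 cube at (14.5, 5.5) misses the remaining region (no effect); the 23.5×4 cube at (1.5, 8) misses the remaining region (no effect) — 1 connected region; the 6.5×12 cube at (-3, 14.5) contributes its full rectangle; Combining (union): the 2 present regions are separate (no shared area or edge), so areas and boundary lengths simply add and each stays a separate island — 2 connected regions. Overall, the cross-section has 2 separate islands. Island count = 2.

2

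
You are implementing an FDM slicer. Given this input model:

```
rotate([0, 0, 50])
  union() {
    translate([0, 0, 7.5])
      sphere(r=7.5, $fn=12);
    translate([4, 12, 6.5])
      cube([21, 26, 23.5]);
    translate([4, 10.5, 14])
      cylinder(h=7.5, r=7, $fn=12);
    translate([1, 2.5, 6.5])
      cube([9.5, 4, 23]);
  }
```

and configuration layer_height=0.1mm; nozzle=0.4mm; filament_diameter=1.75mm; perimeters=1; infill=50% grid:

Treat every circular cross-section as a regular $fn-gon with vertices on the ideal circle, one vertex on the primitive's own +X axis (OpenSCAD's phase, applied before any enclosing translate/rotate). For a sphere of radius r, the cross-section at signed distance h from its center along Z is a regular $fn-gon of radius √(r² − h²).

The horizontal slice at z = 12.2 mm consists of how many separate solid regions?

At z = 12.2 mm: the sphere: section is a regular 12-gon, circumradius = √(r²−h²) = √(7.5²−4.7²) = 5.845; the 21×26 cube at (4, 12) contributes its full rectangle; the cylinder at (4, 10.5) does not reach this height (z outside [14, 21.5]); the 9.5×4 cube at (1, 2.5) contributes its full rectangle; Taking the union: the regions partially overlap (shared area 8.64 mm²), so overlapping operands fuse into one piece — 2 connected regions; (whole slice rotated 50° about Z — lengths, areas and connectivity unchanged). The result has 2 disconnected regions.

2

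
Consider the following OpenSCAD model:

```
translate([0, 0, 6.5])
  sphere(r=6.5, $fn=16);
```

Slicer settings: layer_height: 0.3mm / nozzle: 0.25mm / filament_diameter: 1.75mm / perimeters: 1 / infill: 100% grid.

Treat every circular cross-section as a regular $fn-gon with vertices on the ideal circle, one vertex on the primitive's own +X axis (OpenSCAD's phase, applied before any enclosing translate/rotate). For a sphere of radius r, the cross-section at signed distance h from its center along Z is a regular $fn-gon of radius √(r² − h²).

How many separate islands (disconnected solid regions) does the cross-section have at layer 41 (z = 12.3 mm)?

1

At z = 12.3 mm: the r=6.5 sphere slices to a regular 16-gon of circumradius 2.934 (√(r²−h²) with h=5.8 from center). Overall, the cross-section is a single solid region. Island count = 1.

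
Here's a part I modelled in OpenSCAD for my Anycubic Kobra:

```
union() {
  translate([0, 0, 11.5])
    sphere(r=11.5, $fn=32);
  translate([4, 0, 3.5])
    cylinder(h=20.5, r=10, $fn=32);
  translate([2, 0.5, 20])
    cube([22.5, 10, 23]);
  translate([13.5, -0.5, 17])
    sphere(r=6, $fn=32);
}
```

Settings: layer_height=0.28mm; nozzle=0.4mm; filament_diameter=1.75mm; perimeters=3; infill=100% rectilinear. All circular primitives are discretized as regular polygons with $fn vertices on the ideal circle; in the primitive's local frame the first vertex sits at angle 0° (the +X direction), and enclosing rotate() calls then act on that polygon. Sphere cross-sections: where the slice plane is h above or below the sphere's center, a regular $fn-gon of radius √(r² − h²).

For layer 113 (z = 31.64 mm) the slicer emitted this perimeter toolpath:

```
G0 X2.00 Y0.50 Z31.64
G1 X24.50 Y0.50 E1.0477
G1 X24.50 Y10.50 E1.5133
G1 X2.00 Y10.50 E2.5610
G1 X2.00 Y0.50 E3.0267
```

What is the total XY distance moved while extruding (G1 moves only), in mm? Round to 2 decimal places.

65.00 mm

Sum the Euclidean lengths of each G1 segment: total = 65.00 mm.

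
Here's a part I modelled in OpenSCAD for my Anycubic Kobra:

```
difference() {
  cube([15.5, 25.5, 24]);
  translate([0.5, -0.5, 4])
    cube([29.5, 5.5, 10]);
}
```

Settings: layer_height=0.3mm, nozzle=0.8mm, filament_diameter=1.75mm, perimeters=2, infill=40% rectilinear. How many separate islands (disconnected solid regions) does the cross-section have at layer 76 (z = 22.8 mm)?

At z = 22.8 mm: the 15.5×25.5 cube contributes its full rectangle; the cube at (0.5, -0.5) is not intersected at this z (z outside [4, 14]); Taking the first minus the rest: none of the subtracted shapes is present at this height, so the 15.5×25.5 cube is unchanged — 1 connected region. Overall, the cross-section is a single solid region. Island count = 1.

1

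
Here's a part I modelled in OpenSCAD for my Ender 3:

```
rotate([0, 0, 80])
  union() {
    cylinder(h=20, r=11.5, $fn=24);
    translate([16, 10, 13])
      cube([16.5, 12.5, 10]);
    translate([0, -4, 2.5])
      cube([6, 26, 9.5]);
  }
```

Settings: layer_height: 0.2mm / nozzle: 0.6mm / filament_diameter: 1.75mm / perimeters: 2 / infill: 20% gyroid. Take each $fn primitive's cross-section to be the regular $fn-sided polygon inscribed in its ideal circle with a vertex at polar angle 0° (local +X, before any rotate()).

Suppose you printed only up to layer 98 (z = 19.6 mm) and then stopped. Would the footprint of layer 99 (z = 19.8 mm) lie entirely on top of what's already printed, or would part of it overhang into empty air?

entirely on top

Compare the two slices. At z = 19.6: the r=11.5 cylinder gives a regular 24-gon of circumradius 11.5 (constant along its height) (area = (24/2)·11.500²·sin(360°/24) = 410.75 mm²); the cube at (16, 10) (footprint 16.5×12.5) is included at this height (area 206.25 mm²); the cube at (0, -4) does not reach this height (z outside [2.5, 12]); Taking the union: the 2 present regions are separate (no shared area or edge), so areas and boundary lengths simply add and each stays a separate island — area = 617.00 mm²; (whole slice rotated 80° about Z — lengths, areas and connectivity unchanged). At z = 19.8: the cylinder: section is a regular 24-gon, circumradius r=11.5 (area = (24/2)·11.500²·sin(360°/24) = 410.75 mm²); the cube at (16, 10) is present — its section is the full 16.5×12.5 rectangle (area 206.25 mm²); the cube at (0, -4) is absent (z outside [2.5, 12]); Combining (union): the 2 present regions are separate (no shared area or edge), so areas and boundary lengths simply add and each stays a separate island — area = 617.00 mm²; (whole slice rotated 80° about Z — lengths, areas and connectivity unchanged). Checking containment: the cross-section at z = 19.8 is a subset of the cross-section at z = 19.6.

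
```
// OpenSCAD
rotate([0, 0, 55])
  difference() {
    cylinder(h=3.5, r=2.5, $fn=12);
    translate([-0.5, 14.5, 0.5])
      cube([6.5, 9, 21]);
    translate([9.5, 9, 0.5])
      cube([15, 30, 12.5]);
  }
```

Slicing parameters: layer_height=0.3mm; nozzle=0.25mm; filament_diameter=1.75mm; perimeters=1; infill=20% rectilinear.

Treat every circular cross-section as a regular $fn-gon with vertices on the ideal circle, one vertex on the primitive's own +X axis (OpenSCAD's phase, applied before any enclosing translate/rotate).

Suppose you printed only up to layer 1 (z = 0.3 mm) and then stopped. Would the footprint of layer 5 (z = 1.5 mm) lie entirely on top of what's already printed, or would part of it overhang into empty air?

Compare the two slices. At z = 0.3: the cylinder: section is a regular 12-gon, circumradius r=2.5 (area = (12/2)·2.500²·sin(360°/12) = 18.75 mm²); the cube at (-0.5, 14.5) does not reach this height (z outside [0.5, 21.5]); the cube at (9.5, 9) is absent (z outside [0.5, 13]); Taking the first minus the rest: none of the subtracted shapes is present at this height, so the r=2.5 cylinder is unchanged — area = 18.75 mm²; (whole slice rotated 55° about Z — lengths, areas and connectivity unchanged). At z = 1.5: the cylinder: section is a regular 12-gon, circumradius r=2.5 (area = (12/2)·2.500²·sin(360°/12) = 18.75 mm²); the cube at (-0.5, 14.5) is present — its section is the full 6.5×9 rectangle (area 58.50 mm²); the cube at (9.5, 9) is present — its section is the full 15×30 rectangle (area 450.00 mm²); Subtracting the remaining from the first: starting from the r=2.5 cylinder (18.75 mm²), the 6.5×9 cube at (-0.5, 14.5) misses the remaining region (no effect); the 15×30 cube at (9.5, 9) misses the remaining region (no effect) — area = 18.75 mm²; (rotated 55° about Z; rotation is an isometry so areas/perimeters/island counts are preserved). Checking containment: the cross-section at z = 1.5 is a subset of the cross-section at z = 0.3.

entirely on top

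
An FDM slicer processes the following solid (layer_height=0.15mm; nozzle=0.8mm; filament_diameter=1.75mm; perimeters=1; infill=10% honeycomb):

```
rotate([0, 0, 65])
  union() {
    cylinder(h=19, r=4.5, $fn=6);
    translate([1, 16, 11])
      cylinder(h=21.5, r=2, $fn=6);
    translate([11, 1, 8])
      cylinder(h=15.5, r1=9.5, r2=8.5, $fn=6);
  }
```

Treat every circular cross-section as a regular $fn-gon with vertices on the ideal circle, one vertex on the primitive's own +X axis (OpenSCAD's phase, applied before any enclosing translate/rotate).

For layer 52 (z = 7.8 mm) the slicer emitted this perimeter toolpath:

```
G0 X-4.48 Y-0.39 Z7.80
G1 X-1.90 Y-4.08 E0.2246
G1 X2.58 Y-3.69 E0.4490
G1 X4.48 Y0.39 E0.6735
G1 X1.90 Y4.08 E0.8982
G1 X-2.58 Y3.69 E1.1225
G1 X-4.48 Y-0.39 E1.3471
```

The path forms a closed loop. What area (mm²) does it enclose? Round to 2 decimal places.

Apply the shoelace formula to the sequence of (X, Y) vertices; enclosed area = 52.61 mm².

52.61 mm²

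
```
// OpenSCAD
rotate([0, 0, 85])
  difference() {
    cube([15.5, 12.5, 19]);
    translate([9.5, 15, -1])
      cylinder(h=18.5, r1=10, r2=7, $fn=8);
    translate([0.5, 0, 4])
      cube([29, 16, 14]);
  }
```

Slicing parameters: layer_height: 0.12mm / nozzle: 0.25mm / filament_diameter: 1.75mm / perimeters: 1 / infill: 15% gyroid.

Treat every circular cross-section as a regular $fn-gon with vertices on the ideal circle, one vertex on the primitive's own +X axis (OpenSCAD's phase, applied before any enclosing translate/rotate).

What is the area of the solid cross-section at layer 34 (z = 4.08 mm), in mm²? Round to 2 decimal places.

At z = 4.08 mm: the 15.5×12.5 cube contributes its full rectangle (area 193.75 mm²); the cone at (9.5, 15): at t=0.275 of its height the radius interpolates to r₁+(r₂−r₁)t = 9.176, giving a regular 8-gon of that circumradius (area = (8/2)·9.176²·sin(360°/8) = 238.16 mm²); the 29×16 cube at (0.5, 0) contributes its full rectangle (area 464.00 mm²); Subtracting the remaining from the first: starting from the 15.5×12.5 cube (193.75 mm²), the cone at (9.5, 15) partially overlaps it — only the 70.50 mm² overlap (of its 238.16 mm²) is removed, clipping the outline; the 29×16 cube at (0.5, 0) partially overlaps it — only the 117.00 mm² overlap (of its 464.00 mm²) is removed, clipping the outline — area = 6.25 mm²; (whole slice rotated 85° about Z — lengths, areas and connectivity unchanged). Overall, the cross-section is a single solid region. Net area = 6.25 mm².

6.25 mm²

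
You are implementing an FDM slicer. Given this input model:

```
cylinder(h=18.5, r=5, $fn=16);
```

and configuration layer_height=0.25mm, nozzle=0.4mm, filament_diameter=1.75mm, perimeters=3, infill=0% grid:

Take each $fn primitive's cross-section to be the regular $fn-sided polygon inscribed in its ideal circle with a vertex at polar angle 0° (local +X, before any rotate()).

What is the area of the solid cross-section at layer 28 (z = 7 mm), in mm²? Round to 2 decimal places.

At z = 7 mm: the r=5 cylinder gives a regular 16-gon of circumradius 5 (constant along its height) (area = (16/2)·5.000²·sin(360°/16) = 76.54 mm²). Overall, the cross-section is a single solid region. Net area = 76.54 mm².

76.54 mm²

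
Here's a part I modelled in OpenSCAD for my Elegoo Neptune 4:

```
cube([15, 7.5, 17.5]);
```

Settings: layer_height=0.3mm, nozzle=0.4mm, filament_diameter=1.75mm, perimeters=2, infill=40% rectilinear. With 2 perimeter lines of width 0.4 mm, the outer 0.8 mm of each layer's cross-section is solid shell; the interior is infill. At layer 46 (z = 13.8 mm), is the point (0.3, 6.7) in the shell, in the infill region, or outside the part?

At z = 13.8 mm: the cube (footprint 15×7.5) is included at this height. Overall, the cross-section is a single solid region. The nearest boundary edge runs (0.00, 7.50)→(0.00, 0.00); distance from the point to it = 0.30 mm. The point is inside the cross-section, 0.30 mm from the nearest boundary — within the 0.8 mm shell band (2 × 0.4).

shell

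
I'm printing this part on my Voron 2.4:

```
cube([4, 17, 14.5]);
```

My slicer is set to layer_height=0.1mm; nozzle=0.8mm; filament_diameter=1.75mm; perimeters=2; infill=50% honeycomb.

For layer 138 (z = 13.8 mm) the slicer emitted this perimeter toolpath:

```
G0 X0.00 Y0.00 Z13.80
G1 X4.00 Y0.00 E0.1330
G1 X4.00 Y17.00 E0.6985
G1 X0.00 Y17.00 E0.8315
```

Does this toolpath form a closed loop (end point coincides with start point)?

Start point (G0): (0.00, 0.00). End point (last G1): the path does not return to the start — open.

no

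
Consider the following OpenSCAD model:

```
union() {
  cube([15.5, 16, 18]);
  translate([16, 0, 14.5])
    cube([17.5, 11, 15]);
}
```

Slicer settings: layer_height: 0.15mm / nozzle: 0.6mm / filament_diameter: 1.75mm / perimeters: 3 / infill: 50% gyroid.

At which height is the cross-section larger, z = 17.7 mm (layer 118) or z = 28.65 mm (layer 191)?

Layer 118 (z = 17.7): the 15.5×16 cube contributes its full rectangle (area 248.00 mm²); the cube at (16, 0) (footprint 17.5×11) is included at this height (area 192.50 mm²); Taking the union: the 2 present regions are separate (no shared area or edge), so areas and boundary lengths simply add and each stays a separate island — area = 440.50 mm². So its area = 440.50 mm². Layer 191 (z = 28.65): the cube does not reach this height (z outside [0, 18]); the cube at (16, 0) (footprint 17.5×11) is included at this height (area 192.50 mm²); Combining (union): only the 17.5×11 cube at (16, 0) is present, so the union is just that shape — area = 192.50 mm². So its area = 192.50 mm². Layer 118 is larger (440.50 vs 192.50 mm²).

layer 118 (z = 17.7 mm)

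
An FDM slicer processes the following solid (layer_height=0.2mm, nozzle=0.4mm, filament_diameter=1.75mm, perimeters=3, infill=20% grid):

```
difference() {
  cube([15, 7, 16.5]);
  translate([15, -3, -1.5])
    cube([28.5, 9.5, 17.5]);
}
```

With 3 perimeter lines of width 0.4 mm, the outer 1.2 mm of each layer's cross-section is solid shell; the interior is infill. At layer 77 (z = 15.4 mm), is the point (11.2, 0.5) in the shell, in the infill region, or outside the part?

shell

At z = 15.4 mm: the cube (footprint 15×7) is included at this height; the cube at (15, -3) (footprint 28.5×9.5) is included at this height; Taking the first minus the rest: starting from the 15×7 cube, the 28.5×9.5 cube at (15, -3) misses the remaining region (no effect) — 1 connected region. Overall, the cross-section is a single solid region. The nearest boundary edge runs (15.00, 0.00)→(0.00, 0.00); distance from the point to it = 0.50 mm. The point is inside the cross-section, 0.50 mm from the nearest boundary — within the 1.2 mm shell band (3 × 0.4).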